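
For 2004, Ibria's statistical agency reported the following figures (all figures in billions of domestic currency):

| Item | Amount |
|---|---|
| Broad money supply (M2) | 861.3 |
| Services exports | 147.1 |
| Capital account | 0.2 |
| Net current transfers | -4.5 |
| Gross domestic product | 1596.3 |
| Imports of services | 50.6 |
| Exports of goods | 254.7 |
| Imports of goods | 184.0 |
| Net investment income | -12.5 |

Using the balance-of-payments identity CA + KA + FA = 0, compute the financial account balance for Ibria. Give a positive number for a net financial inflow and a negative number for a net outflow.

-150.4

Goods balance = 254.7 - 184.0 = 70.7
Services balance = 147.1 - 50.6 = 96.5
Trade balance (goods + services) = 70.7 + 96.5 = 167.2
Net primary income = -12.5
Net secondary income = -4.5
Current account = 167.2 + (-12.5) + (-4.5) = 150.2
Financial account = -(150.2 + 0.2) = -150.4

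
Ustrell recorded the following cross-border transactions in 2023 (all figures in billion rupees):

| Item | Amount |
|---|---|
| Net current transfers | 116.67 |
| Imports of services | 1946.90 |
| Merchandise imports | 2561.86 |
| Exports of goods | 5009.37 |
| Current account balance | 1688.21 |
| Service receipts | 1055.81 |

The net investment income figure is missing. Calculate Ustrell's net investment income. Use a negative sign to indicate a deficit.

15.12

Current account = goods balance + services balance + net primary income + net secondary income
Sum of the known components = 1673.09
Net investment income = CA - (known components) = 1688.21 - 1673.09 = 15.12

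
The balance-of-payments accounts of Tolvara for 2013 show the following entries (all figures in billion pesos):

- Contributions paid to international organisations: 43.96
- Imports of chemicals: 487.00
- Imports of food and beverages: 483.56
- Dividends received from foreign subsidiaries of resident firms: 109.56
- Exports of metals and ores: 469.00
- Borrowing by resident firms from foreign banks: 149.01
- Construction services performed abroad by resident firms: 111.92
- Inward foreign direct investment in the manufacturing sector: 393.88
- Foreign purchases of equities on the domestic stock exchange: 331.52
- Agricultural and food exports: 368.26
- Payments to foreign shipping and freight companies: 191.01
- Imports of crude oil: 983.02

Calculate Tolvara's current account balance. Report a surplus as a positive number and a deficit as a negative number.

-1129.81

Goods: 469.00 - 487.00 - 983.02 + 368.26 - 483.56 = -1116.32
Services: -191.01 + 111.92 = -79.09
Primary income: 109.56
Secondary income: -43.96
Current account = (-1116.32) + (-79.09) + 109.56 + (-43.96) = -1129.81
(Excluded from the current account — financial account: borrowing by resident firms from foreign banks 149.01, inward foreign direct investment in the manufacturing sector 393.88, foreign purchases of equities on the domestic stock exchange 331.52.)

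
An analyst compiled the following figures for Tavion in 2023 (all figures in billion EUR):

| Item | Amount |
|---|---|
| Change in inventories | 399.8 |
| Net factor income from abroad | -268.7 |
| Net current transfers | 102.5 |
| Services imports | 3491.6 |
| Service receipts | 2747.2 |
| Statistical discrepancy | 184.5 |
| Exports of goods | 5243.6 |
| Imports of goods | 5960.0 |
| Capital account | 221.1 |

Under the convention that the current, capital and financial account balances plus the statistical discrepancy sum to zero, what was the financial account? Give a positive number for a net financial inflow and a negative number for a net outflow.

Goods balance = 5243.6 - 5960.0 = -716.4
Services balance = 2747.2 - 3491.6 = -744.4
Trade balance (goods + services) = -716.4 + (-744.4) = -1460.8
Net primary income = -268.7
Net secondary income = 102.5
Current account = -1460.8 + (-268.7) + 102.5 = -1627.0
Financial account = -(-1627.0 + 221.1 + 184.5) = 1221.4

1221.4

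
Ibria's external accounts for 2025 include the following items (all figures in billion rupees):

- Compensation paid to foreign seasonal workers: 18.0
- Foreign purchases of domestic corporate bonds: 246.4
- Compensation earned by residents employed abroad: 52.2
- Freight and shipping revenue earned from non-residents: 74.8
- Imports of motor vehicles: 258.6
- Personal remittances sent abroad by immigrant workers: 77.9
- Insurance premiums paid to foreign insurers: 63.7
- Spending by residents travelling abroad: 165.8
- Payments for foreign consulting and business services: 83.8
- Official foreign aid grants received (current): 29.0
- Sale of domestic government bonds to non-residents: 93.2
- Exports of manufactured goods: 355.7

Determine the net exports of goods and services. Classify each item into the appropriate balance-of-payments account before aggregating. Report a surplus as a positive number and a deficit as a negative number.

Goods: 355.7 - 258.6 = 97.1
Services: -165.8 + 74.8 - 83.8 - 63.7 = -238.5
Trade balance = 97.1 + (-238.5) = -141.4
(Excluded from the trade balance — primary income: compensation paid to foreign seasonal workers 18.0, compensation earned by residents employed abroad 52.2; financial account: foreign purchases of domestic corporate bonds 246.4, sale of domestic government bonds to non-residents 93.2; secondary income: personal remittances sent abroad by immigrant workers 77.9, official foreign aid grants received (current) 29.0.)

-141.4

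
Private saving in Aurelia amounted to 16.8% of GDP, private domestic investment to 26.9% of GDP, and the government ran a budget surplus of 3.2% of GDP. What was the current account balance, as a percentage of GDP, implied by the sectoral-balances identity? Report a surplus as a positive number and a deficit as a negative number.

By the sectoral-balances identity, CA = (S_private - I) + (T - G).
Private balance = 16.8 - 26.9 = -10.1
Government balance (T - G) = 3.2
CA = -10.1 + 3.2 = -6.9

-6.9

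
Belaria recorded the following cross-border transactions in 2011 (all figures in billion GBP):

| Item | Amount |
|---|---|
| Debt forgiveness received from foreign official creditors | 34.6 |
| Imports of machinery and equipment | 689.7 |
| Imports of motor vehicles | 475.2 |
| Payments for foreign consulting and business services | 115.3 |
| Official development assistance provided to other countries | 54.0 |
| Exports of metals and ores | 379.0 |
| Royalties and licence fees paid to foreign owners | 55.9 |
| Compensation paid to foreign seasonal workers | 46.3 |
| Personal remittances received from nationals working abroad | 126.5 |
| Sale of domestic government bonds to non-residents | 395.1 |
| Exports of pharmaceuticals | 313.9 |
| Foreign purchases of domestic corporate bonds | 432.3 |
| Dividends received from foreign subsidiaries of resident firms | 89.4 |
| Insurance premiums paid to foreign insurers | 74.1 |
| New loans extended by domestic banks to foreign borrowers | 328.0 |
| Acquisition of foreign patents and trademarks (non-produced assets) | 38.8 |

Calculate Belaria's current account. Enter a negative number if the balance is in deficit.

-601.7

Goods: -689.7 - 475.2 + 379.0 + 313.9 = -472.0
Services: -55.9 - 115.3 - 74.1 = -245.3
Primary income: -46.3 + 89.4 = 43.1
Secondary income: -54.0 + 126.5 = 72.5
Current account = (-472.0) + (-245.3) + 43.1 + 72.5 = -601.7
(Excluded from the current account — capital account: debt forgiveness received from foreign official creditors 34.6, acquisition of foreign patents and trademarks (non-produced assets) 38.8; financial account: sale of domestic government bonds to non-residents 395.1, foreign purchases of domestic corporate bonds 432.3, new loans extended by domestic banks to foreign borrowers 328.0.)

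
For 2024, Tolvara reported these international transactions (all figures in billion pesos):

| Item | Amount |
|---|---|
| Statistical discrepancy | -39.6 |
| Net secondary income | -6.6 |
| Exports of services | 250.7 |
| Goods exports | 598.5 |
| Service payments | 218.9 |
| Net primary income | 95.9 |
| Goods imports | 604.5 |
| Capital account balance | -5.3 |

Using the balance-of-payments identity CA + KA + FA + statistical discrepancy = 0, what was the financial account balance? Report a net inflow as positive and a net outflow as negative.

-70.2

Goods balance = 598.5 - 604.5 = -6.0
Services balance = 250.7 - 218.9 = 31.8
Trade balance (goods + services) = -6.0 + 31.8 = 25.8
Net primary income = 95.9
Net secondary income = -6.6
Current account = 25.8 + 95.9 + (-6.6) = 115.1
Financial account = -(115.1 + (-5.3) + (-39.6)) = -70.2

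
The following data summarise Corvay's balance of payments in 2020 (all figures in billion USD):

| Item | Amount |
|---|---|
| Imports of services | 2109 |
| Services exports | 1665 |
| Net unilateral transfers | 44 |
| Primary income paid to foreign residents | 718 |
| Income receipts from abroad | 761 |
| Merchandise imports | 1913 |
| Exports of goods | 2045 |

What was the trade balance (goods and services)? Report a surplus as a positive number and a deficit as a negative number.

Goods balance = 2045 - 1913 = 132
Services balance = 1665 - 2109 = -444
Trade balance (goods + services) = 132 + (-444) = -312

-312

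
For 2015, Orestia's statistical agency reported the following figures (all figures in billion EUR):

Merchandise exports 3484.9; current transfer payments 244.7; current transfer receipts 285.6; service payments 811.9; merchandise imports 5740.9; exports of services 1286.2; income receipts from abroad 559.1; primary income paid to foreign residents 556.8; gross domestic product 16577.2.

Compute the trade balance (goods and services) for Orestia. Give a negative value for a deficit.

-1781.7

Goods balance = 3484.9 - 5740.9 = -2256.0
Services balance = 1286.2 - 811.9 = 474.3
Trade balance (goods + services) = -2256.0 + 474.3 = -1781.7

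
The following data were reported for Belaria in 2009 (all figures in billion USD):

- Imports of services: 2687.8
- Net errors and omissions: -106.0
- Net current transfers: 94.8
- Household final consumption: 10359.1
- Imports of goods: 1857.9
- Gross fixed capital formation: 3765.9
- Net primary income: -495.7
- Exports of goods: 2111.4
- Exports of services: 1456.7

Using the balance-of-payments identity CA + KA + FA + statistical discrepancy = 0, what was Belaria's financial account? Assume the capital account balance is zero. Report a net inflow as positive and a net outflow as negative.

Goods balance = 2111.4 - 1857.9 = 253.5
Services balance = 1456.7 - 2687.8 = -1231.1
Trade balance (goods + services) = 253.5 + (-1231.1) = -977.6
Net primary income = -495.7
Net secondary income = 94.8
Current account = -977.6 + (-495.7) + 94.8 = -1378.5
Financial account = -(-1378.5 + (-106.0)) = 1484.5

1484.5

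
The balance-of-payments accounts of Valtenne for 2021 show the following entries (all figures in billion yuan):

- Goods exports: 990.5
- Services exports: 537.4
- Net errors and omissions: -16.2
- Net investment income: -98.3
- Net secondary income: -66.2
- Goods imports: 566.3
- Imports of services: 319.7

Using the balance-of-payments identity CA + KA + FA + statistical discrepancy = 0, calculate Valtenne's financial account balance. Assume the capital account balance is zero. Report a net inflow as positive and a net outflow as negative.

Goods balance = 990.5 - 566.3 = 424.2
Services balance = 537.4 - 319.7 = 217.7
Trade balance (goods + services) = 424.2 + 217.7 = 641.9
Net primary income = -98.3
Net secondary income = -66.2
Current account = 641.9 + (-98.3) + (-66.2) = 477.4
Financial account = -(477.4 + (-16.2)) = -461.2

-461.2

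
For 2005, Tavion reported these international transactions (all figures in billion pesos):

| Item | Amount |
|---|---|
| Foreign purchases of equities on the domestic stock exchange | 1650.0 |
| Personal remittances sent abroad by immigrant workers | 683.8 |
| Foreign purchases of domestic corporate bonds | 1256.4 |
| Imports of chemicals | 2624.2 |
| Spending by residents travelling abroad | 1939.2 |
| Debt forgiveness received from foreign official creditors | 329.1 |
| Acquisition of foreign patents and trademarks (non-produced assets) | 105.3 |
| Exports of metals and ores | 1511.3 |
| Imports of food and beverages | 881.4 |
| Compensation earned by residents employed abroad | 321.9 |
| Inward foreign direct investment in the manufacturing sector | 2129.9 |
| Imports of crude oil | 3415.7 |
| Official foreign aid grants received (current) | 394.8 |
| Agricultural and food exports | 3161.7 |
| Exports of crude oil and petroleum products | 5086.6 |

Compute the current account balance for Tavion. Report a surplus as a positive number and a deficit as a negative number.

932.0

Goods: -2624.2 + 5086.6 - 3415.7 - 881.4 + 1511.3 + 3161.7 = 2838.3
Services: -1939.2
Primary income: 321.9
Secondary income: 394.8 - 683.8 = -289.0
Current account = 2838.3 + (-1939.2) + 321.9 + (-289.0) = 932.0
(Excluded from the current account — financial account: foreign purchases of equities on the domestic stock exchange 1650.0, foreign purchases of domestic corporate bonds 1256.4, inward foreign direct investment in the manufacturing sector 2129.9; capital account: debt forgiveness received from foreign official creditors 329.1, acquisition of foreign patents and trademarks (non-produced assets) 105.3.)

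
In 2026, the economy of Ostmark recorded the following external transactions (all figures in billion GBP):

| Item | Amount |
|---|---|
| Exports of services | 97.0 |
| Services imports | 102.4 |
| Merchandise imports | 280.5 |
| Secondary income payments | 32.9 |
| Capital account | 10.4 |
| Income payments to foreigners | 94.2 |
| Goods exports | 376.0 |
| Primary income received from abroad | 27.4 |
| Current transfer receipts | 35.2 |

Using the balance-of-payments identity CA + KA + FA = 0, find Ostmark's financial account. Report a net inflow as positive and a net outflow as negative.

Goods balance = 376.0 - 280.5 = 95.5
Services balance = 97.0 - 102.4 = -5.4
Trade balance (goods + services) = 95.5 + (-5.4) = 90.1
Net primary income = 27.4 - 94.2 = -66.8
Net secondary income = 35.2 - 32.9 = 2.3
Current account = 90.1 + (-66.8) + 2.3 = 25.6
Financial account = -(25.6 + 10.4) = -36.0

-36.0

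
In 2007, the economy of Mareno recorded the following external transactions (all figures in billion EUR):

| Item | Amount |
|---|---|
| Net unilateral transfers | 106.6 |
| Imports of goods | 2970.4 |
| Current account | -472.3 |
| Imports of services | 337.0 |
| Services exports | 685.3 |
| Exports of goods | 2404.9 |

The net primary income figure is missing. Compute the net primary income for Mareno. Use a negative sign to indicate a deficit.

Current account = goods balance + services balance + net primary income + net secondary income
Sum of the known components = -110.6
Net primary income = CA - (known components) = -472.3 - (-110.6) = -361.7

-361.7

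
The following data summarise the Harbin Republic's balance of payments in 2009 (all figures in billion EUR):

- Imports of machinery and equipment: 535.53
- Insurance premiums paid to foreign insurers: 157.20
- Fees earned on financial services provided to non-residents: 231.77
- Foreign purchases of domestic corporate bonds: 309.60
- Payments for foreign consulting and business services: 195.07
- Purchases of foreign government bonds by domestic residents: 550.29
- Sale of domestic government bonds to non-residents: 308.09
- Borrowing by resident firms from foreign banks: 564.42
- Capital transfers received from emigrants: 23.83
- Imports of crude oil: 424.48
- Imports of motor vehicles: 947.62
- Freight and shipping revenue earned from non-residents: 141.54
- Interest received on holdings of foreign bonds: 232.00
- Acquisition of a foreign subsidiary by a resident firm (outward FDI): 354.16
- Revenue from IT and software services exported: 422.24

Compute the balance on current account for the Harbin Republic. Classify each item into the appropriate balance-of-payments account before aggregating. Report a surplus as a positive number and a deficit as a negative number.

-1232.35

Goods: -424.48 - 535.53 - 947.62 = -1907.63
Services: 141.54 - 195.07 + 422.24 + 231.77 - 157.20 = 443.28
Primary income: 232.00
Current account = (-1907.63) + 443.28 + 232.00 = -1232.35
(Excluded from the current account — financial account: foreign purchases of domestic corporate bonds 309.60, purchases of foreign government bonds by domestic residents 550.29, sale of domestic government bonds to non-residents 308.09, borrowing by resident firms from foreign banks 564.42, acquisition of a foreign subsidiary by a resident firm (outward FDI) 354.16; capital account: capital transfers received from emigrants 23.83.)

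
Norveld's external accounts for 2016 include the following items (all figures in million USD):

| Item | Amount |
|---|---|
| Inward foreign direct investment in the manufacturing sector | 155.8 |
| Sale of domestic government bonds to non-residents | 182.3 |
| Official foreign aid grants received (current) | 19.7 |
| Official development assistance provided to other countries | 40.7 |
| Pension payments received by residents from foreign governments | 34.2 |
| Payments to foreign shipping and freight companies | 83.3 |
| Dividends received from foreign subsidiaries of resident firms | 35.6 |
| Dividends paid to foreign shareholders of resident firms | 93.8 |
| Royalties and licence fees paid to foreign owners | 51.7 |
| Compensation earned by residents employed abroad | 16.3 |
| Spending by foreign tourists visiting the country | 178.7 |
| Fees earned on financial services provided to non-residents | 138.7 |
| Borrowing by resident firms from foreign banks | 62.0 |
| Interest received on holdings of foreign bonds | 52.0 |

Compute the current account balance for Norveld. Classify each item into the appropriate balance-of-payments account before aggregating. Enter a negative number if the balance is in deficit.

Services: -51.7 + 138.7 + 178.7 - 83.3 = 182.4
Primary income: 52.0 - 93.8 + 16.3 + 35.6 = 10.1
Secondary income: 19.7 + 34.2 - 40.7 = 13.2
Current account = 182.4 + 10.1 + 13.2 = 205.7
(Excluded from the current account — financial account: inward foreign direct investment in the manufacturing sector 155.8, sale of domestic government bonds to non-residents 182.3, borrowing by resident firms from foreign banks 62.0.)

205.7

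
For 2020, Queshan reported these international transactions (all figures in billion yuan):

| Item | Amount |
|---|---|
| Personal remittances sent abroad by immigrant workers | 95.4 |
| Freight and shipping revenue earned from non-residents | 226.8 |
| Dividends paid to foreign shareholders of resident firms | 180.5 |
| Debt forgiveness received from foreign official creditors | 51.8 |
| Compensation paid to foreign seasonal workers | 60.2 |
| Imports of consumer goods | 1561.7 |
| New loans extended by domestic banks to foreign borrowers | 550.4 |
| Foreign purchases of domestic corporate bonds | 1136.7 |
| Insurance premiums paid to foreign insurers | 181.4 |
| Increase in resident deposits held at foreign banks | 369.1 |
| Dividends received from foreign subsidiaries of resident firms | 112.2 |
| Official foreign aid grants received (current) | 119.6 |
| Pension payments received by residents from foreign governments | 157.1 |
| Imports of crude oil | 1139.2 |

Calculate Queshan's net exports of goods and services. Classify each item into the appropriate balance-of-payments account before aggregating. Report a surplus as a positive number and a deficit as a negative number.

-2655.5

Goods: -1561.7 - 1139.2 = -2700.9
Services: 226.8 - 181.4 = 45.4
Trade balance = -2700.9 + 45.4 = -2655.5
(Excluded from the trade balance — secondary income: personal remittances sent abroad by immigrant workers 95.4, official foreign aid grants received (current) 119.6, pension payments received by residents from foreign governments 157.1; primary income: dividends paid to foreign shareholders of resident firms 180.5, compensation paid to foreign seasonal workers 60.2, dividends received from foreign subsidiaries of resident firms 112.2; capital account: debt forgiveness received from foreign official creditors 51.8; financial account: new loans extended by domestic banks to foreign borrowers 550.4, foreign purchases of domestic corporate bonds 1136.7, increase in resident deposits held at foreign banks 369.1.)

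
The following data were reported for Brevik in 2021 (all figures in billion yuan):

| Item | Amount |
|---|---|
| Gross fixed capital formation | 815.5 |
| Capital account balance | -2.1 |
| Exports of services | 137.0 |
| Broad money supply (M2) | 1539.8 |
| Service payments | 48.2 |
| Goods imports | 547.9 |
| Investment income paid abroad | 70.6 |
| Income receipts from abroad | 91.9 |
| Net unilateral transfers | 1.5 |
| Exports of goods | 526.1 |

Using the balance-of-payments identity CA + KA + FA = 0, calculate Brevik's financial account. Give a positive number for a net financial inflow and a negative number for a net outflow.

Goods balance = 526.1 - 547.9 = -21.8
Services balance = 137.0 - 48.2 = 88.8
Trade balance (goods + services) = -21.8 + 88.8 = 67.0
Net primary income = 91.9 - 70.6 = 21.3
Net secondary income = 1.5
Current account = 67.0 + 21.3 + 1.5 = 89.8
Financial account = -(89.8 + (-2.1)) = -87.7

-87.7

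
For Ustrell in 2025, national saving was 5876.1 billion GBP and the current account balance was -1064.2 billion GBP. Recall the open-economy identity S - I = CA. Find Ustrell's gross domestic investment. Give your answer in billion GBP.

I = S - CA = 5876.1 - (-1064.2) = 6940.3

6940.3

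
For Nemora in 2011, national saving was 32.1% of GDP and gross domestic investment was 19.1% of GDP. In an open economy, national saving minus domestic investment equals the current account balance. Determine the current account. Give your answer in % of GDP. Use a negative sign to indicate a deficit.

S - I = CA (net lending to the rest of the world).
CA = S - I = 32.1 - 19.1 = 13.0

13.0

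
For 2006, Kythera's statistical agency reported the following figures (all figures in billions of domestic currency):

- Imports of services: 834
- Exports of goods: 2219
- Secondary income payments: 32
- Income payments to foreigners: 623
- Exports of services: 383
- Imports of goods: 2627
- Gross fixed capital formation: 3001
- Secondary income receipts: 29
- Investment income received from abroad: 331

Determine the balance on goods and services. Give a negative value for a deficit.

-859

Goods balance = 2219 - 2627 = -408
Services balance = 383 - 834 = -451
Trade balance (goods + services) = -408 + (-451) = -859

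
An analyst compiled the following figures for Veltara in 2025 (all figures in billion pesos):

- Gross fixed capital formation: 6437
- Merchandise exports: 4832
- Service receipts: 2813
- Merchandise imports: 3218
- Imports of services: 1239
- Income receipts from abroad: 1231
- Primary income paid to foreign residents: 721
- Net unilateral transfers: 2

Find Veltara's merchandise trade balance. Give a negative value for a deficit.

Goods balance = 4832 - 3218 = 1614

1614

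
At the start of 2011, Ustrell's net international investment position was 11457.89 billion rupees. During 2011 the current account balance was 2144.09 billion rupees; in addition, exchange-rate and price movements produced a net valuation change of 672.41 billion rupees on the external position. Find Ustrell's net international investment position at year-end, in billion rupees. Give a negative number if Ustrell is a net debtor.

Change in NIIP = current account + net valuation change = 2144.09 + 672.41 = 2816.50
End-of-year NIIP = 11457.89 + 2816.50 = 14274.39

14274.39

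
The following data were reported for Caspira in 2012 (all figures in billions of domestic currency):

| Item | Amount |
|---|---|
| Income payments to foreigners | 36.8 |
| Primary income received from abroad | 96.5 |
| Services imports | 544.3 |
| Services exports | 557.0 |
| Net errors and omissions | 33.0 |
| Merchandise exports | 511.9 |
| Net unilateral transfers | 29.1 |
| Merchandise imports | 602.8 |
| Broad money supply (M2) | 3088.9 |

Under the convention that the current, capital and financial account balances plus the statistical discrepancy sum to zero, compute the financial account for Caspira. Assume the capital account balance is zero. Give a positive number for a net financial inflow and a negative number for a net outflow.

-43.6

Goods balance = 511.9 - 602.8 = -90.9
Services balance = 557.0 - 544.3 = 12.7
Trade balance (goods + services) = -90.9 + 12.7 = -78.2
Net primary income = 96.5 - 36.8 = 59.7
Net secondary income = 29.1
Current account = -78.2 + 59.7 + 29.1 = 10.6
Financial account = -(10.6 + 33.0) = -43.6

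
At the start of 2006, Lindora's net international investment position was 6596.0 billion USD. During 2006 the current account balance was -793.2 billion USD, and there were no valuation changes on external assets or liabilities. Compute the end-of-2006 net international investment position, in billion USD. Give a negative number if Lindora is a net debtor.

5802.8

With no valuation effects, change in NIIP = current account = -793.2
End-of-year NIIP = 6596.0 + (-793.2) = 5802.8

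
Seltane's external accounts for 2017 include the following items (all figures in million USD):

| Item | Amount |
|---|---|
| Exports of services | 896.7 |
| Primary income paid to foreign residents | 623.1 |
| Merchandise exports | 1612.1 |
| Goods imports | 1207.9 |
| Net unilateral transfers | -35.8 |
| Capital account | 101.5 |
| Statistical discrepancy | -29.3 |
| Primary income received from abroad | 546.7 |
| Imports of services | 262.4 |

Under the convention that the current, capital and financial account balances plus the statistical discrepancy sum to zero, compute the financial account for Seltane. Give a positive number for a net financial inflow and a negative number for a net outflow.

-998.5

Goods balance = 1612.1 - 1207.9 = 404.2
Services balance = 896.7 - 262.4 = 634.3
Trade balance (goods + services) = 404.2 + 634.3 = 1038.5
Net primary income = 546.7 - 623.1 = -76.4
Net secondary income = -35.8
Current account = 1038.5 + (-76.4) + (-35.8) = 926.3
Financial account = -(926.3 + 101.5 + (-29.3)) = -998.5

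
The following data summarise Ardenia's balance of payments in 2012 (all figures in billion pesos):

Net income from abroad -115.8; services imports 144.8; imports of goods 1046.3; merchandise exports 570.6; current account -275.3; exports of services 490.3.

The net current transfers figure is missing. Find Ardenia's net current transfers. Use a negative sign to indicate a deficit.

-29.3

Current account = goods balance + services balance + net primary income + net secondary income
Sum of the known components = -246.0
Net current transfers = CA - (known components) = -275.3 - (-246.0) = -29.3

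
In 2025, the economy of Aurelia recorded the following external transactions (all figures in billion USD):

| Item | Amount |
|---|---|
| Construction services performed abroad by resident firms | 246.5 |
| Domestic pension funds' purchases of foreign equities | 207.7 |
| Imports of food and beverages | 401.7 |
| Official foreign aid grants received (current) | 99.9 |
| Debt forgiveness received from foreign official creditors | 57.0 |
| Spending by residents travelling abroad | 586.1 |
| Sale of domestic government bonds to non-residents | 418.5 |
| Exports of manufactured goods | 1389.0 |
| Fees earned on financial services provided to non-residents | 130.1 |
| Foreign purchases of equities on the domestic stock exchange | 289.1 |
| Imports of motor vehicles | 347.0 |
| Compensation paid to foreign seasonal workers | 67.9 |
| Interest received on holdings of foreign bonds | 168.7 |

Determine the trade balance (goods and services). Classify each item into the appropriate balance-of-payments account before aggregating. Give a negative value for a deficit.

Goods: 1389.0 - 401.7 - 347.0 = 640.3
Services: 246.5 + 130.1 - 586.1 = -209.5
Trade balance = 640.3 + (-209.5) = 430.8
(Excluded from the trade balance — financial account: domestic pension funds' purchases of foreign equities 207.7, sale of domestic government bonds to non-residents 418.5, foreign purchases of equities on the domestic stock exchange 289.1; secondary income: official foreign aid grants received (current) 99.9; capital account: debt forgiveness received from foreign official creditors 57.0; primary income: compensation paid to foreign seasonal workers 67.9, interest received on holdings of foreign bonds 168.7.)

430.8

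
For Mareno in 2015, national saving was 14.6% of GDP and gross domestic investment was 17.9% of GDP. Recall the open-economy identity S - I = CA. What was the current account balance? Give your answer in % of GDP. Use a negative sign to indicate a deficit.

CA = S - I = 14.6 - 17.9 = -3.3

-3.3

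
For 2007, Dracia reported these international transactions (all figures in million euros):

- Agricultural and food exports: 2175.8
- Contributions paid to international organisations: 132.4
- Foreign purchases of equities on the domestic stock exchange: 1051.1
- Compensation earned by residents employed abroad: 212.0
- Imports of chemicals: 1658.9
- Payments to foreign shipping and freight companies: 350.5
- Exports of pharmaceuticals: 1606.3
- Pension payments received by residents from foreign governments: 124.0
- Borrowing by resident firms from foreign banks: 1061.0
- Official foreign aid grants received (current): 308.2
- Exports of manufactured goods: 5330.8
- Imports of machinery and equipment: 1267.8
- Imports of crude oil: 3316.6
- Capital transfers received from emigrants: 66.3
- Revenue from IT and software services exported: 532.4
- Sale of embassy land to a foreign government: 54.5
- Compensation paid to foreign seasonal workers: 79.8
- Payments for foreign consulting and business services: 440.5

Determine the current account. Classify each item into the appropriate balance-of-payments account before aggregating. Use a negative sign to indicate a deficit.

Goods: 1606.3 + 2175.8 - 3316.6 - 1267.8 - 1658.9 + 5330.8 = 2869.6
Services: 532.4 - 350.5 - 440.5 = -258.6
Primary income: 212.0 - 79.8 = 132.2
Secondary income: 124.0 + 308.2 - 132.4 = 299.8
Current account = 2869.6 + (-258.6) + 132.2 + 299.8 = 3043.0
(Excluded from the current account — financial account: foreign purchases of equities on the domestic stock exchange 1051.1, borrowing by resident firms from foreign banks 1061.0; capital account: capital transfers received from emigrants 66.3, sale of embassy land to a foreign government 54.5.)

3043.0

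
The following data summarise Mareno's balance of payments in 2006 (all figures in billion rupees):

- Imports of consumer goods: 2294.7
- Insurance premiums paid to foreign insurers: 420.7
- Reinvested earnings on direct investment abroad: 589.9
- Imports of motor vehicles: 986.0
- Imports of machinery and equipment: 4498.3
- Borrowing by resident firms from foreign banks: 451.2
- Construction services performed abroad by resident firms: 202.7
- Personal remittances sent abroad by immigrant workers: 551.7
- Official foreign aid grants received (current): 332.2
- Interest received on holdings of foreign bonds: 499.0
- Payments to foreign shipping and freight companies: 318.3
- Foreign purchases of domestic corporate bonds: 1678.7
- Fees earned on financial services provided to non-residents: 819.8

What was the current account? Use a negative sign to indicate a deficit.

Goods: -2294.7 - 986.0 - 4498.3 = -7779.0
Services: -318.3 + 202.7 + 819.8 - 420.7 = 283.5
Primary income: 589.9 + 499.0 = 1088.9
Secondary income: 332.2 - 551.7 = -219.5
Current account = (-7779.0) + 283.5 + 1088.9 + (-219.5) = -6626.1
(Excluded from the current account — financial account: borrowing by resident firms from foreign banks 451.2, foreign purchases of domestic corporate bonds 1678.7.)

-6626.1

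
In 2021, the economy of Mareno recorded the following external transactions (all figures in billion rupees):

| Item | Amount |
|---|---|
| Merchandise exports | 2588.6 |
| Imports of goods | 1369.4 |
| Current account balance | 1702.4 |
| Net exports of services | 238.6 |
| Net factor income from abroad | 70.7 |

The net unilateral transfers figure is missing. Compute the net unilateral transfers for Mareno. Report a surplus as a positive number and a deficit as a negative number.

Current account = goods balance + services balance + net primary income + net secondary income
Sum of the known components = 1528.5
Net unilateral transfers = CA - (known components) = 1702.4 - 1528.5 = 173.9

173.9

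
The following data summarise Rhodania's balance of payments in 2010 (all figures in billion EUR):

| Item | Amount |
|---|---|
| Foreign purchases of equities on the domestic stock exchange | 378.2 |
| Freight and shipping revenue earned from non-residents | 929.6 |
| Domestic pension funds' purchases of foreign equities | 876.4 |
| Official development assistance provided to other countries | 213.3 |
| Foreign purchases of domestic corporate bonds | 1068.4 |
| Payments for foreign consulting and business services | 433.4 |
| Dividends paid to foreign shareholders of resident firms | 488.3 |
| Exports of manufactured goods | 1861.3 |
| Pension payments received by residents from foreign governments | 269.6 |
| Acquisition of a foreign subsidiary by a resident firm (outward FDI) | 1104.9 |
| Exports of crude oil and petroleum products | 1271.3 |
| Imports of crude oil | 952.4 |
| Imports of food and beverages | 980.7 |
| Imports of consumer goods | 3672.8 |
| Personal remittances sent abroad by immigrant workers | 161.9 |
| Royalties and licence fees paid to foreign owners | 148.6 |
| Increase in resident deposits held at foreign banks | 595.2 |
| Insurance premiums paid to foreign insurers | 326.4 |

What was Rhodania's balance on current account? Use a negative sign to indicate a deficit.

-3046.0

Goods: -980.7 - 952.4 - 3672.8 + 1861.3 + 1271.3 = -2473.3
Services: -433.4 + 929.6 - 148.6 - 326.4 = 21.2
Primary income: -488.3
Secondary income: -161.9 + 269.6 - 213.3 = -105.6
Current account = (-2473.3) + 21.2 + (-488.3) + (-105.6) = -3046.0
(Excluded from the current account — financial account: foreign purchases of equities on the domestic stock exchange 378.2, domestic pension funds' purchases of foreign equities 876.4, foreign purchases of domestic corporate bonds 1068.4, acquisition of a foreign subsidiary by a resident firm (outward FDI) 1104.9, increase in resident deposits held at foreign banks 595.2.)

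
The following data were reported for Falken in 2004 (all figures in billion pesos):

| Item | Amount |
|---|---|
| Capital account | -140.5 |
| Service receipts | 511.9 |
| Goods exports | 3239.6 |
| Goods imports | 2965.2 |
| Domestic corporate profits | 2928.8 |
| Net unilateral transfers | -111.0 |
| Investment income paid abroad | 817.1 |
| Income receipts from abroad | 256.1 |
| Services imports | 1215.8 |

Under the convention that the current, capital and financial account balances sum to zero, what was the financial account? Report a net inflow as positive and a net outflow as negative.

Goods balance = 3239.6 - 2965.2 = 274.4
Services balance = 511.9 - 1215.8 = -703.9
Trade balance (goods + services) = 274.4 + (-703.9) = -429.5
Net primary income = 256.1 - 817.1 = -561.0
Net secondary income = -111.0
Current account = -429.5 + (-561.0) + (-111.0) = -1101.5
Financial account = -(-1101.5 + (-140.5)) = 1242.0

1242.0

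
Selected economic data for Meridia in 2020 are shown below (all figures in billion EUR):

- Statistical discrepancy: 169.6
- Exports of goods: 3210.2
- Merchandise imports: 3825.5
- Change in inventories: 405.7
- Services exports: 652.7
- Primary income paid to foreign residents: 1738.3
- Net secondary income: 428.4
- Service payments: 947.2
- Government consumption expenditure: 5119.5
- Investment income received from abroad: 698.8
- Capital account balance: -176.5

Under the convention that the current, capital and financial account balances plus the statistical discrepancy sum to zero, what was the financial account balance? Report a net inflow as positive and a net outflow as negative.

Goods balance = 3210.2 - 3825.5 = -615.3
Services balance = 652.7 - 947.2 = -294.5
Trade balance (goods + services) = -615.3 + (-294.5) = -909.8
Net primary income = 698.8 - 1738.3 = -1039.5
Net secondary income = 428.4
Current account = -909.8 + (-1039.5) + 428.4 = -1520.9
Financial account = -(-1520.9 + (-176.5) + 169.6) = 1527.8

1527.8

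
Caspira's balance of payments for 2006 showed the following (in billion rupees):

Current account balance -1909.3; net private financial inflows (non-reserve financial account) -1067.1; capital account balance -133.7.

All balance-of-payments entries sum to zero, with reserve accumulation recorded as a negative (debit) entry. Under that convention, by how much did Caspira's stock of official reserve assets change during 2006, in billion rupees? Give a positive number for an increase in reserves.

-3110.1

Official reserve transactions balance = -((-1909.3) + (-133.7) + (-1067.1)) = 3110.1
An accumulation of reserves is recorded as a debit (negative entry), so the change in the stock of reserves is the negative of that balance.
Change in official reserves = -(3110.1) = -3110.1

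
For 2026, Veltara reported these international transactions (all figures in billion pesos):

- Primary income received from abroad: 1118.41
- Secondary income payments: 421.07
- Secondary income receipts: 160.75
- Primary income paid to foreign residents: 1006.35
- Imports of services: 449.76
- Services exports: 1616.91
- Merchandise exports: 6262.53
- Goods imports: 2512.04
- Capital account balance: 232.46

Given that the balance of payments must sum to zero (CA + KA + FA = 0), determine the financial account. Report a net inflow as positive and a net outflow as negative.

Goods balance = 6262.53 - 2512.04 = 3750.49
Services balance = 1616.91 - 449.76 = 1167.15
Trade balance (goods + services) = 3750.49 + 1167.15 = 4917.64
Net primary income = 1118.41 - 1006.35 = 112.06
Net secondary income = 160.75 - 421.07 = -260.32
Current account = 4917.64 + 112.06 + (-260.32) = 4769.38
Financial account = -(4769.38 + 232.46) = -5001.84

-5001.84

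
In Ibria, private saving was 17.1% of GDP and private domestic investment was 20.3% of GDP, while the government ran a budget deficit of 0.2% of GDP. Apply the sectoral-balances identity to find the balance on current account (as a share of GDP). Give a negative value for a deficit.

-3.4

By the sectoral-balances identity, CA = (S_private - I) + (T - G).
Private balance = 17.1 - 20.3 = -3.2
Government balance (T - G) = -0.2
CA = -3.2 + (-0.2) = -3.4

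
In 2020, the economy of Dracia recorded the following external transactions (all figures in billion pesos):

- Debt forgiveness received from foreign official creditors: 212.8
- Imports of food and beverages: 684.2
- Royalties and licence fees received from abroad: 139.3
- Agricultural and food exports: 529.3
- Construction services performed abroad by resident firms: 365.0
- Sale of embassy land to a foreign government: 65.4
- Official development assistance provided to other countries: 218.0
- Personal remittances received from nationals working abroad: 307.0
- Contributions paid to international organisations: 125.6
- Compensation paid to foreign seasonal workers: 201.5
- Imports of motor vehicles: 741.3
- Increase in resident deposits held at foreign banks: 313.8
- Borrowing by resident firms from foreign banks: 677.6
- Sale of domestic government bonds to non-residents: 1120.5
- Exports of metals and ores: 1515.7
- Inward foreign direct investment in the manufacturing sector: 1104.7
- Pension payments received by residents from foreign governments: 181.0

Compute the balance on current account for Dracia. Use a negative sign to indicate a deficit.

Goods: 1515.7 - 741.3 - 684.2 + 529.3 = 619.5
Services: 139.3 + 365.0 = 504.3
Primary income: -201.5
Secondary income: 307.0 + 181.0 - 125.6 - 218.0 = 144.4
Current account = 619.5 + 504.3 + (-201.5) + 144.4 = 1066.7
(Excluded from the current account — capital account: debt forgiveness received from foreign official creditors 212.8, sale of embassy land to a foreign government 65.4; financial account: increase in resident deposits held at foreign banks 313.8, borrowing by resident firms from foreign banks 677.6, sale of domestic government bonds to non-residents 1120.5, inward foreign direct investment in the manufacturing sector 1104.7.)

1066.7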